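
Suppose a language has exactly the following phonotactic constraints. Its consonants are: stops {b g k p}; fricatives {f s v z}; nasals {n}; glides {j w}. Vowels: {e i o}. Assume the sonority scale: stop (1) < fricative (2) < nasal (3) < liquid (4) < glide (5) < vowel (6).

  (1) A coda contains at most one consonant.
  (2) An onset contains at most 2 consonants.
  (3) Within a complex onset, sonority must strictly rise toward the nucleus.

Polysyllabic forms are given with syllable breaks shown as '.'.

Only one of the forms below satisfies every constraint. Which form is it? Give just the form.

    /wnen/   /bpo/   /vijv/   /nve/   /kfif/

/wnen/ — violates constraint 3: syllable 1 onset /wn/: /w/ (glide, 5) → /n/ (nasal, 3) does not rise → phonotactically illegal
/bpo/ — violates constraint 3: syllable 1 onset /bp/: /b/ (stop, 1) → /p/ (stop, 1) does not rise → phonotactically illegal
/vijv/ — violates constraint 1: syllable 1 coda /jv/ has 2 consonants (> 1) → phonotactically illegal
/nve/ — violates constraint 3: syllable 1 onset /nv/: /n/ (nasal, 3) → /v/ (fricative, 2) does not rise → phonotactically illegal
/kfif/ — σ1 onset /kf/ (1→2 rises), coda /f/ ok → phonotactically legal

/kfif/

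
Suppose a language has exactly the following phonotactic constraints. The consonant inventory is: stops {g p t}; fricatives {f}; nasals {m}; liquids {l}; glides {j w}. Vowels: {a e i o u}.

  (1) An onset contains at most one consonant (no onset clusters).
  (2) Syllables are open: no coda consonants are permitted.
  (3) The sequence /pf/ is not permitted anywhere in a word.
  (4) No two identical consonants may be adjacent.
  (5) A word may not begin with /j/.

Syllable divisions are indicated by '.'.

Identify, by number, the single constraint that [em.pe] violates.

[em.pe]: syllable 1 coda /m/ has 1 consonant (> 0).
This is a violation of constraint 2: "Syllables are open: no coda consonants are permitted."
The remaining constraints (1, 3, 4, 5) are satisfied.

2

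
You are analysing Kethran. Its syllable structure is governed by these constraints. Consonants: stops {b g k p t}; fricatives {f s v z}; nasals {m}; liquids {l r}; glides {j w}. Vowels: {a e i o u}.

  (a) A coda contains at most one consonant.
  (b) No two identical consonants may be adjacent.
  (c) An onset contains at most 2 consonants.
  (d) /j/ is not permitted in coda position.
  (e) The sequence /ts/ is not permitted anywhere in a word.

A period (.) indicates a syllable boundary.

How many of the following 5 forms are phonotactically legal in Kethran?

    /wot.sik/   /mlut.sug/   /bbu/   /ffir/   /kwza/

/wot.sik/ — violates constraint (e): contains banned sequence /ts/ → phonotactically illegal
/mlut.sug/ — violates constraint (e): contains banned sequence /ts/ → phonotactically illegal
/bbu/ — violates constraint (b): adjacent identical consonants /bb/ → phonotactically illegal
/ffir/ — violates constraint (b): adjacent identical consonants /ff/ → phonotactically illegal
/kwza/ — violates constraint (c): syllable 1 onset /kwz/ has 3 consonants (> 2) → phonotactically illegal
No form is phonotactically legal → 0.

0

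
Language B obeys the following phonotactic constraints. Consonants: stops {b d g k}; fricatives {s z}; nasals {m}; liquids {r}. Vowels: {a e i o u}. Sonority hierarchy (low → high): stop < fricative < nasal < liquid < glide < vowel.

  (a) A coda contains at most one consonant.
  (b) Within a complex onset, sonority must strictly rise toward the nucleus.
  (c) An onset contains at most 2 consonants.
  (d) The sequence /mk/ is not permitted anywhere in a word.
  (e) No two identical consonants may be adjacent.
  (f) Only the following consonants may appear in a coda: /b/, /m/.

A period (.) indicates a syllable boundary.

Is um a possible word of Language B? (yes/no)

um — σ1 onset /∅/, coda /m/ ok → permitted

yes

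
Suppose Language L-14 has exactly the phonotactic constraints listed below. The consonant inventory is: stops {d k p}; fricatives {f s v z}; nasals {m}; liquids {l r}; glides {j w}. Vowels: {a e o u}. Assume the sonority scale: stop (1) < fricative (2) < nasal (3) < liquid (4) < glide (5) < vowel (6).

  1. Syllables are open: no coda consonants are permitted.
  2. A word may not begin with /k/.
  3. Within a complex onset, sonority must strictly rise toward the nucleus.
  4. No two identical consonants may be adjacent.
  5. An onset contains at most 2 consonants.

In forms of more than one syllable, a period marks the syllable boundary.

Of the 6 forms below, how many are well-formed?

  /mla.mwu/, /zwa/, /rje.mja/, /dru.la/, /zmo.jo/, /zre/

/mla.mwu/ — σ1 onset /ml/ (3→4 rises), coda /∅/ ok; σ2 onset /mw/ (3→5 rises), coda /∅/ ok → well-formed
/zwa/ — σ1 onset /zw/ (2→5 rises), coda /∅/ ok → well-formed
/rje.mja/ — σ1 onset /rj/ (4→5 rises), coda /∅/ ok; σ2 onset /mj/ (3→5 rises), coda /∅/ ok → well-formed
/dru.la/ — σ1 onset /dr/ (1→4 rises), coda /∅/ ok; σ2 onset /l/, coda /∅/ ok → well-formed
/zmo.jo/ — σ1 onset /zm/ (2→3 rises), coda /∅/ ok; σ2 onset /j/, coda /∅/ ok → well-formed
/zre/ — σ1 onset /zr/ (2→4 rises), coda /∅/ ok → well-formed
Well-formed: /mla.mwu/, /zwa/, /rje.mja/, /dru.la/, /zmo.jo/, /zre/ → 6.

6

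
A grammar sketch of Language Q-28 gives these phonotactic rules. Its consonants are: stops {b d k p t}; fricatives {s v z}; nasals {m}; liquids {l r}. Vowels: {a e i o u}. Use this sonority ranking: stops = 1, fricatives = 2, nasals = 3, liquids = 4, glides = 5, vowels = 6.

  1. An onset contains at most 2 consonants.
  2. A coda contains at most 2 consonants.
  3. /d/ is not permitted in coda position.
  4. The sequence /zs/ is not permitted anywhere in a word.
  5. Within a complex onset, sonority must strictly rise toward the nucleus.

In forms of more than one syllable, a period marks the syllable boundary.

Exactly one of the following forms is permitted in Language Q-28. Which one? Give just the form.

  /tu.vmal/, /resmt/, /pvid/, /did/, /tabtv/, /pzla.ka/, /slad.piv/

/tu.vmal/

/tu.vmal/ — σ1 onset /t/, coda /∅/ ok; σ2 onset /vm/ (2→3 rises), coda /l/ ok → permitted
/resmt/ — violates constraint 2: syllable 1 coda /smt/ has 3 consonants (> 2) → not permitted
/pvid/ — violates constraint 3: syllable 1 coda contains /d/ → not permitted
/did/ — violates constraint 3: syllable 1 coda contains /d/ → not permitted
/tabtv/ — violates constraint 2: syllable 1 coda /btv/ has 3 consonants (> 2) → not permitted
/pzla.ka/ — violates constraint 1: syllable 1 onset /pzl/ has 3 consonants (> 2) → not permitted
/slad.piv/ — violates constraint 3: syllable 1 coda contains /d/ → not permitted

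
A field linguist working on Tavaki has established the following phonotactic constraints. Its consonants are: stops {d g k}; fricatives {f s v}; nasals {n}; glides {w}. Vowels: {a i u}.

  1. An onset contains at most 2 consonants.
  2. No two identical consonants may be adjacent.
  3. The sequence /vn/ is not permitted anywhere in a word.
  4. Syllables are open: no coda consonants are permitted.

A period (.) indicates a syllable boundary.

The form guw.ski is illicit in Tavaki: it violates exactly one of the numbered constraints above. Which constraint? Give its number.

guw.ski: syllable 1 coda /w/ has 1 consonant (> 0).
This is a violation of constraint 4: "Syllables are open: no coda consonants are permitted."
The remaining constraints (1, 2, 3) are satisfied.

4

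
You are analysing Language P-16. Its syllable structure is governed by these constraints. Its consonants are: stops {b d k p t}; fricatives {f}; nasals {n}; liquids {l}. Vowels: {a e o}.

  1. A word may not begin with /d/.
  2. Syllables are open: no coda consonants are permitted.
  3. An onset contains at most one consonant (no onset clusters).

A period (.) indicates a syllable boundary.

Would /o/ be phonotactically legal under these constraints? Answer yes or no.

/o/ — σ1 onset /∅/, coda /∅/ ok → phonotactically legal

yes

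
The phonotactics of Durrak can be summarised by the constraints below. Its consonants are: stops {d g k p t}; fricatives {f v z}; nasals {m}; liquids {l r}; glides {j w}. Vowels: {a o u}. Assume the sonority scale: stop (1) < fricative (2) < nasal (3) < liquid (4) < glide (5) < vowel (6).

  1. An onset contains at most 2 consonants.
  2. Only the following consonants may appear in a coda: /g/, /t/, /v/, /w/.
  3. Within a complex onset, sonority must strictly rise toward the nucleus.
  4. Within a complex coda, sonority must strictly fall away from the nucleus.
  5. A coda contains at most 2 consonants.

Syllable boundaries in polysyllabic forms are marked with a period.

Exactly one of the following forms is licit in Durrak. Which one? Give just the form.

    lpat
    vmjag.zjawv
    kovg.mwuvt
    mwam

lpat — violates constraint 3: syllable 1 onset /lp/: /l/ (liquid, 4) → /p/ (stop, 1) does not rise → illicit
vmjag.zjawv — violates constraint 1: syllable 1 onset /vmj/ has 3 consonants (> 2) → illicit
kovg.mwuvt — σ1 onset /k/, coda /vg/ (2→1 falls) ok; σ2 onset /mw/ (3→5 rises), coda /vt/ (2→1 falls) ok → licit
mwam — violates constraint 2: syllable 1 coda contains /m/, which is not a licensed coda consonant → illicit

kovg.mwuvt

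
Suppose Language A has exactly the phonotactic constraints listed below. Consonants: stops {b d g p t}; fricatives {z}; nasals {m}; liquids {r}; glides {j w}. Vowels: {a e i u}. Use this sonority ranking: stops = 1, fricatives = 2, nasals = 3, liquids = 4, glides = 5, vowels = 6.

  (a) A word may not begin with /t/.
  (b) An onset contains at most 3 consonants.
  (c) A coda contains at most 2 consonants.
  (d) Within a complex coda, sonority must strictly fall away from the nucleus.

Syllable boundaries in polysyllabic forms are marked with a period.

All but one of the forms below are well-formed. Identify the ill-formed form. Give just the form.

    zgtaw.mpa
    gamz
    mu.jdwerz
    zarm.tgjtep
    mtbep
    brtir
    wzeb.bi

zgtaw.mpa — σ1 onset /zgt/ (3C), coda /w/ ok; σ2 onset /mp/ (2C), coda /∅/ ok → well-formed
gamz — σ1 onset /g/, coda /mz/ (3→2 falls) ok → well-formed
mu.jdwerz — σ1 onset /m/, coda /∅/ ok; σ2 onset /jdw/ (3C), coda /rz/ (4→2 falls) ok → well-formed
zarm.tgjtep — violates constraint (b): syllable 2 onset /tgjt/ has 4 consonants (> 3) → ill-formed
mtbep — σ1 onset /mtb/ (3C), coda /p/ ok → well-formed
brtir — σ1 onset /brt/ (3C), coda /r/ ok → well-formed
wzeb.bi — σ1 onset /wz/ (2C), coda /b/ ok; σ2 onset /b/, coda /∅/ ok → well-formed

zarm.tgjtep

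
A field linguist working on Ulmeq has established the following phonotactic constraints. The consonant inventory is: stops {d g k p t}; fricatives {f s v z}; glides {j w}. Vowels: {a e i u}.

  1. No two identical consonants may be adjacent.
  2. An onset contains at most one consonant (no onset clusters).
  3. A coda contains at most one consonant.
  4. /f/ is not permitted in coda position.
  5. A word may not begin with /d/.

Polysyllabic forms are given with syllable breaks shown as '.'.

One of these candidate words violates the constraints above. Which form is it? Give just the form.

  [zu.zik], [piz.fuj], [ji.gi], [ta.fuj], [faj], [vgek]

[vgek]

[zu.zik] — σ1 onset /z/, coda /∅/ ok; σ2 onset /z/, coda /k/ ok → permitted
[piz.fuj] — σ1 onset /p/, coda /z/ ok; σ2 onset /f/, coda /j/ ok → permitted
[ji.gi] — σ1 onset /j/, coda /∅/ ok; σ2 onset /g/, coda /∅/ ok → permitted
[ta.fuj] — σ1 onset /t/, coda /∅/ ok; σ2 onset /f/, coda /j/ ok → permitted
[faj] — σ1 onset /f/, coda /j/ ok → permitted
[vgek] — violates constraint 2: syllable 1 onset /vg/ has 2 consonants (> 1) → not permitted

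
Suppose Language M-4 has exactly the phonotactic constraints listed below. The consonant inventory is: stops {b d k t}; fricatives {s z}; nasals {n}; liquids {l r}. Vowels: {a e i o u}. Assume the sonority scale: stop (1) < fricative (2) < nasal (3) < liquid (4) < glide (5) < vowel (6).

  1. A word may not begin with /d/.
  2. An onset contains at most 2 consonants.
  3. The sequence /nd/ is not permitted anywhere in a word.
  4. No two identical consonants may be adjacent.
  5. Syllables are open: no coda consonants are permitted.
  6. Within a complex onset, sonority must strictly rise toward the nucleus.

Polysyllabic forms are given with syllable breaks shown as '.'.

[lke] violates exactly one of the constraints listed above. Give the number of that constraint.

[lke]: syllable 1 onset /lk/: /l/ (liquid, 4) → /k/ (stop, 1) does not rise.
This is a violation of constraint 6: "Within a complex onset, sonority must strictly rise toward the nucleus."
The remaining constraints (1, 2, 3, 4, 5) are satisfied.

6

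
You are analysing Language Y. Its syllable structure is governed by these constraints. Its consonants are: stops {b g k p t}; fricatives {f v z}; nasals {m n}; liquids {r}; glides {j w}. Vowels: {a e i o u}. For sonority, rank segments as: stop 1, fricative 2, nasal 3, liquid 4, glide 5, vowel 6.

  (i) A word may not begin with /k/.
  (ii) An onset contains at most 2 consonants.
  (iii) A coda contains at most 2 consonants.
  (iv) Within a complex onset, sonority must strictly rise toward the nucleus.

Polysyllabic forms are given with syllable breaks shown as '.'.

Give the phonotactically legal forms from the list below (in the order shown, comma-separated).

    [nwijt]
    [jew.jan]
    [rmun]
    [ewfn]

[nwijt] — σ1 onset /nw/ (3→5 rises), coda /jt/ (2C) ok → phonotactically legal
[jew.jan] — σ1 onset /j/, coda /w/ ok; σ2 onset /j/, coda /n/ ok → phonotactically legal
[rmun] — violates constraint (iv): syllable 1 onset /rm/: /r/ (liquid, 4) → /m/ (nasal, 3) does not rise → phonotactically illegal
[ewfn] — violates constraint (iii): syllable 1 coda /wfn/ has 3 consonants (> 2) → phonotactically illegal

[nwijt], [jew.jan]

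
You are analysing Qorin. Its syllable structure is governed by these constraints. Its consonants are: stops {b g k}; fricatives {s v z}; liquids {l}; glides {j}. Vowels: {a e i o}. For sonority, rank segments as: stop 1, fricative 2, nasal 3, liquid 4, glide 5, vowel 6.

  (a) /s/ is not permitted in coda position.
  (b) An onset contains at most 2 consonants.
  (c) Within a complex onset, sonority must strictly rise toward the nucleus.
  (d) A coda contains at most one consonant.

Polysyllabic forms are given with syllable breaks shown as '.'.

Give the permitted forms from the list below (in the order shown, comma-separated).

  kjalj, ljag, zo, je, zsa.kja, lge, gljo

kjalj — violates constraint (d): syllable 1 coda /lj/ has 2 consonants (> 1) → not permitted
ljag — σ1 onset /lj/ (4→5 rises), coda /g/ ok → permitted
zo — σ1 onset /z/, coda /∅/ ok → permitted
je — σ1 onset /j/, coda /∅/ ok → permitted
zsa.kja — violates constraint (c): syllable 1 onset /zs/: /z/ (fricative, 2) → /s/ (fricative, 2) does not rise → not permitted
lge — violates constraint (c): syllable 1 onset /lg/: /l/ (liquid, 4) → /g/ (stop, 1) does not rise → not permitted
gljo — violates constraint (b): syllable 1 onset /glj/ has 3 consonants (> 2) → not permitted

ljag, zo, je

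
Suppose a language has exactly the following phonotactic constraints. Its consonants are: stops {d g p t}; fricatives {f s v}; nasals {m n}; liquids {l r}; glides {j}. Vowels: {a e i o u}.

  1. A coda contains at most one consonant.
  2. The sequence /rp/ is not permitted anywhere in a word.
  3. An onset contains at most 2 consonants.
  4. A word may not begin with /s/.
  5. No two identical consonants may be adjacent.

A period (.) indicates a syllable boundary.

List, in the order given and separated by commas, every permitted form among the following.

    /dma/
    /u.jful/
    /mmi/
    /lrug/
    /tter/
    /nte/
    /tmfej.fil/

/dma/ — σ1 onset /dm/ (2C), coda /∅/ ok → permitted
/u.jful/ — σ1 onset /∅/, coda /∅/ ok; σ2 onset /jf/ (2C), coda /l/ ok → permitted
/mmi/ — violates constraint 5: adjacent identical consonants /mm/ → not permitted
/lrug/ — σ1 onset /lr/ (2C), coda /g/ ok → permitted
/tter/ — violates constraint 5: adjacent identical consonants /tt/ → not permitted
/nte/ — σ1 onset /nt/ (2C), coda /∅/ ok → permitted
/tmfej.fil/ — violates constraint 3: syllable 1 onset /tmf/ has 3 consonants (> 2) → not permitted

/dma/, /u.jful/, /lrug/, /nte/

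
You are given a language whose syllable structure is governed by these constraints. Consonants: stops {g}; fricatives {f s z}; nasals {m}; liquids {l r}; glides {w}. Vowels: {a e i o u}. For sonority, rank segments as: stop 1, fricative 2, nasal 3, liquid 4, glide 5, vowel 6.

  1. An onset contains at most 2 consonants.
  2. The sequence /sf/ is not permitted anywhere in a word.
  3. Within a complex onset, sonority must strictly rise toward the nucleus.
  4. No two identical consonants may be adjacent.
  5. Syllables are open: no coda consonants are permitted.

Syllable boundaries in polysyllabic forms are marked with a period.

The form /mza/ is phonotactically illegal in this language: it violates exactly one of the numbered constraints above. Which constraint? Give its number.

/mza/: syllable 1 onset /mz/: /m/ (nasal, 3) → /z/ (fricative, 2) does not rise.
This is a violation of constraint 3: "Within a complex onset, sonority must strictly rise toward the nucleus."
The remaining constraints (1, 2, 4, 5) are satisfied.

3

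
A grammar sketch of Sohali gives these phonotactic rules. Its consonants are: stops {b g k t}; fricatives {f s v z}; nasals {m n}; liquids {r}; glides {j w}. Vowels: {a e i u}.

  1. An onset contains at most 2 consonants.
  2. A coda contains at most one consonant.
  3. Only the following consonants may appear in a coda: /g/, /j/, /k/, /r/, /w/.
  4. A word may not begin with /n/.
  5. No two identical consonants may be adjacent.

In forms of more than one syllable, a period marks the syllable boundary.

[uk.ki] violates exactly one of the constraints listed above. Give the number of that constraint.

5

[uk.ki]: adjacent identical consonants /kk/.
This is a violation of constraint 5: "No two identical consonants may be adjacent."
The remaining constraints (1, 2, 3, 4) are satisfied.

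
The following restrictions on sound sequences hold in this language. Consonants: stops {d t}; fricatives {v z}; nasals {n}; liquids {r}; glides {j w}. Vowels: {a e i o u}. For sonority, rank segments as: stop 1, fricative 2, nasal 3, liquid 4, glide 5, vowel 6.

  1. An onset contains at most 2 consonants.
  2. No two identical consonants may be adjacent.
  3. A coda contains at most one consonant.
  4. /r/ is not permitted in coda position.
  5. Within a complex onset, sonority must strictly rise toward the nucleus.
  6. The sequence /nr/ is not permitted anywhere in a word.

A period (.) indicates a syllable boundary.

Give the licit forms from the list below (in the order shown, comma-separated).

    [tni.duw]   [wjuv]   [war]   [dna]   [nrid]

[tni.duw], [dna]

[tni.duw] — σ1 onset /tn/ (1→3 rises), coda /∅/ ok; σ2 onset /d/, coda /w/ ok → licit
[wjuv] — violates constraint 5: syllable 1 onset /wj/: /w/ (glide, 5) → /j/ (glide, 5) does not rise → illicit
[war] — violates constraint 4: syllable 1 coda contains /r/ → illicit
[dna] — σ1 onset /dn/ (1→3 rises), coda /∅/ ok → licit
[nrid] — violates constraint 6: contains banned sequence /nr/ → illicit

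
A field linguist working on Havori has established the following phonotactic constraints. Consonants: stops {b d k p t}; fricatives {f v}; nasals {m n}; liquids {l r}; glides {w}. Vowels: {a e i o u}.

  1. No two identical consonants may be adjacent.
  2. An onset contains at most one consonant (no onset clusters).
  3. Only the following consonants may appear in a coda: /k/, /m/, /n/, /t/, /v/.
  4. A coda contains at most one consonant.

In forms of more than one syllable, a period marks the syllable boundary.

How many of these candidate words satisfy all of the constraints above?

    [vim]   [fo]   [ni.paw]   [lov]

3

[vim] — σ1 onset /v/, coda /m/ ok → permitted
[fo] — σ1 onset /f/, coda /∅/ ok → permitted
[ni.paw] — violates constraint 3: syllable 2 coda contains /w/, which is not a licensed coda consonant → not permitted
[lov] — σ1 onset /l/, coda /v/ ok → permitted
Permitted: [vim], [fo], [lov] → 3.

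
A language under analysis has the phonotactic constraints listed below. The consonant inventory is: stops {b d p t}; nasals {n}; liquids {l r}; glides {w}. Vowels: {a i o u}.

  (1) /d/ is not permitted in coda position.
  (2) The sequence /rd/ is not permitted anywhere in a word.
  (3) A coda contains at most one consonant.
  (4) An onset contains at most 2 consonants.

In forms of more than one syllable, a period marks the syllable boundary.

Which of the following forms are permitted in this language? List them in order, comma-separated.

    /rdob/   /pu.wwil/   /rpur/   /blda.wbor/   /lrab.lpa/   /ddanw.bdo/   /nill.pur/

/pu.wwil/, /rpur/, /lrab.lpa/

/rdob/ — violates constraint 2: contains banned sequence /rd/ → not permitted
/pu.wwil/ — σ1 onset /p/, coda /∅/ ok; σ2 onset /ww/ (2C), coda /l/ ok → permitted
/rpur/ — σ1 onset /rp/ (2C), coda /r/ ok → permitted
/blda.wbor/ — violates constraint 4: syllable 1 onset /bld/ has 3 consonants (> 2) → not permitted
/lrab.lpa/ — σ1 onset /lr/ (2C), coda /b/ ok; σ2 onset /lp/ (2C), coda /∅/ ok → permitted
/ddanw.bdo/ — violates constraint 3: syllable 1 coda /nw/ has 2 consonants (> 1) → not permitted
/nill.pur/ — violates constraint 3: syllable 1 coda /ll/ has 2 consonants (> 1) → not permitted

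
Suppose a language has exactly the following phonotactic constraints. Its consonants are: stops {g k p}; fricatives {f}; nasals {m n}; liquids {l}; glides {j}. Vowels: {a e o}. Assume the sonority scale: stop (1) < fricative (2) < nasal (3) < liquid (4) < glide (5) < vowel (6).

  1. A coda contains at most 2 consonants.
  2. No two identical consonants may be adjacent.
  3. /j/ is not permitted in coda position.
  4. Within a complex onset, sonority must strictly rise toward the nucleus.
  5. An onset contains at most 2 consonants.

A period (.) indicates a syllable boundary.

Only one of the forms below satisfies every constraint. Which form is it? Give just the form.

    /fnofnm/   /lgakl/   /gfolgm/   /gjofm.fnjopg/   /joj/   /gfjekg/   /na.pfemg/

/na.pfemg/

/fnofnm/ — violates constraint 1: syllable 1 coda /fnm/ has 3 consonants (> 2) → not permitted
/lgakl/ — violates constraint 4: syllable 1 onset /lg/: /l/ (liquid, 4) → /g/ (stop, 1) does not rise → not permitted
/gfolgm/ — violates constraint 1: syllable 1 coda /lgm/ has 3 consonants (> 2) → not permitted
/gjofm.fnjopg/ — violates constraint 5: syllable 2 onset /fnj/ has 3 consonants (> 2) → not permitted
/joj/ — violates constraint 3: syllable 1 coda contains /j/ → not permitted
/gfjekg/ — violates constraint 5: syllable 1 onset /gfj/ has 3 consonants (> 2) → not permitted
/na.pfemg/ — σ1 onset /n/, coda /∅/ ok; σ2 onset /pf/ (1→2 rises), coda /mg/ (2C) ok → permitted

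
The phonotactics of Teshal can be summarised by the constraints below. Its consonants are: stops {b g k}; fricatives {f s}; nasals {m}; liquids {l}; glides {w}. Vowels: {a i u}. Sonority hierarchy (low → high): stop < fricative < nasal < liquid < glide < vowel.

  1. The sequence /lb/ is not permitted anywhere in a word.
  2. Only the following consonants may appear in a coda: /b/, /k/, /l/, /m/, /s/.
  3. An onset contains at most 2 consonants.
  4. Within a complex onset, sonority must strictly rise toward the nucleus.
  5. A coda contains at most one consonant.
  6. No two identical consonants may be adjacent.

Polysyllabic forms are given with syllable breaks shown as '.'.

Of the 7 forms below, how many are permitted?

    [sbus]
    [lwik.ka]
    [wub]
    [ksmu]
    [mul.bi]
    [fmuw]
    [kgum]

1

[sbus] — violates constraint 4: syllable 1 onset /sb/: /s/ (fricative, 2) → /b/ (stop, 1) does not rise → not permitted
[lwik.ka] — violates constraint 6: adjacent identical consonants /kk/ → not permitted
[wub] — σ1 onset /w/, coda /b/ ok → permitted
[ksmu] — violates constraint 3: syllable 1 onset /ksm/ has 3 consonants (> 2) → not permitted
[mul.bi] — violates constraint 1: contains banned sequence /lb/ → not permitted
[fmuw] — violates constraint 2: syllable 1 coda contains /w/, which is not a licensed coda consonant → not permitted
[kgum] — violates constraint 4: syllable 1 onset /kg/: /k/ (stop, 1) → /g/ (stop, 1) does not rise → not permitted
Permitted: [wub] → 1.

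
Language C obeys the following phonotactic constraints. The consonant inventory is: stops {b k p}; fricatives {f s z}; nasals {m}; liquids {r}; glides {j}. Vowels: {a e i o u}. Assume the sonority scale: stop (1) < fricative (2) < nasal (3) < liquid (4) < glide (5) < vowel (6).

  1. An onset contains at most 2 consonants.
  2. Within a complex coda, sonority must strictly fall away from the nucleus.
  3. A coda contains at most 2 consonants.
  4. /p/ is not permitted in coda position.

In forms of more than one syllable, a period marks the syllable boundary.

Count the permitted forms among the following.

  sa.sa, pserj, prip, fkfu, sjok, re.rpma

sa.sa — σ1 onset /s/, coda /∅/ ok; σ2 onset /s/, coda /∅/ ok → permitted
pserj — violates constraint 2: syllable 1 coda /rj/: /r/ (liquid, 4) → /j/ (glide, 5) does not fall → not permitted
prip — violates constraint 4: syllable 1 coda contains /p/ → not permitted
fkfu — violates constraint 1: syllable 1 onset /fkf/ has 3 consonants (> 2) → not permitted
sjok — σ1 onset /sj/ (2C), coda /k/ ok → permitted
re.rpma — violates constraint 1: syllable 2 onset /rpm/ has 3 consonants (> 2) → not permitted
Permitted: sa.sa, sjok → 2.

2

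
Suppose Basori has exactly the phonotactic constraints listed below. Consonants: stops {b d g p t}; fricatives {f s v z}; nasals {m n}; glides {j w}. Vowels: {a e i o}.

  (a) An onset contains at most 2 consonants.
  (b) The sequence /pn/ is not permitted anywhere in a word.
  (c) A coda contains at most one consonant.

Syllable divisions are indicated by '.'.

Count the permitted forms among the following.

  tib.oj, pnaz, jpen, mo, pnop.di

tib.oj — σ1 onset /t/, coda /b/ ok; σ2 onset /∅/, coda /j/ ok → permitted
pnaz — violates constraint (b): contains banned sequence /pn/ → not permitted
jpen — σ1 onset /jp/ (2C), coda /n/ ok → permitted
mo — σ1 onset /m/, coda /∅/ ok → permitted
pnop.di — violates constraint (b): contains banned sequence /pn/ → not permitted
Permitted: tib.oj, jpen, mo → 3.

3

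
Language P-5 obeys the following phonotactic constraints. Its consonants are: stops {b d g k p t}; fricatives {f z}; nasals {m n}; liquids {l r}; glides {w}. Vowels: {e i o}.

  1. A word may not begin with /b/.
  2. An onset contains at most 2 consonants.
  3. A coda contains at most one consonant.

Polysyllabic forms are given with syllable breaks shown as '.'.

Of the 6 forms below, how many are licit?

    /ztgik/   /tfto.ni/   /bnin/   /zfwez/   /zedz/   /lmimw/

/ztgik/ — violates constraint 2: syllable 1 onset /ztg/ has 3 consonants (> 2) → illicit
/tfto.ni/ — violates constraint 2: syllable 1 onset /tft/ has 3 consonants (> 2) → illicit
/bnin/ — violates constraint 1: word begins with /b/ → illicit
/zfwez/ — violates constraint 2: syllable 1 onset /zfw/ has 3 consonants (> 2) → illicit
/zedz/ — violates constraint 3: syllable 1 coda /dz/ has 2 consonants (> 1) → illicit
/lmimw/ — violates constraint 3: syllable 1 coda /mw/ has 2 consonants (> 1) → illicit
No form is licit → 0.

0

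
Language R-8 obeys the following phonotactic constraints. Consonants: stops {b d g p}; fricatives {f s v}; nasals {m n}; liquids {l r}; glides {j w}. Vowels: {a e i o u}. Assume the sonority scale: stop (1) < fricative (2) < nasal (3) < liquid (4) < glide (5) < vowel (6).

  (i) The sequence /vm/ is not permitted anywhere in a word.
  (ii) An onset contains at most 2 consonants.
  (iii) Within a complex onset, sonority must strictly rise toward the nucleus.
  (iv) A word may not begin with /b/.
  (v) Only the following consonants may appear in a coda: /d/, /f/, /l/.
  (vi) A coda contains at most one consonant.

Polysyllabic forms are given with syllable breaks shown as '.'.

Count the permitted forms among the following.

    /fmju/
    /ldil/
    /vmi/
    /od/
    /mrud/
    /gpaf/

2

/fmju/ — violates constraint (ii): syllable 1 onset /fmj/ has 3 consonants (> 2) → not permitted
/ldil/ — violates constraint (iii): syllable 1 onset /ld/: /l/ (liquid, 4) → /d/ (stop, 1) does not rise → not permitted
/vmi/ — violates constraint (i): contains banned sequence /vm/ → not permitted
/od/ — σ1 onset /∅/, coda /d/ ok → permitted
/mrud/ — σ1 onset /mr/ (3→4 rises), coda /d/ ok → permitted
/gpaf/ — violates constraint (iii): syllable 1 onset /gp/: /g/ (stop, 1) → /p/ (stop, 1) does not rise → not permitted
Permitted: /od/, /mrud/ → 2.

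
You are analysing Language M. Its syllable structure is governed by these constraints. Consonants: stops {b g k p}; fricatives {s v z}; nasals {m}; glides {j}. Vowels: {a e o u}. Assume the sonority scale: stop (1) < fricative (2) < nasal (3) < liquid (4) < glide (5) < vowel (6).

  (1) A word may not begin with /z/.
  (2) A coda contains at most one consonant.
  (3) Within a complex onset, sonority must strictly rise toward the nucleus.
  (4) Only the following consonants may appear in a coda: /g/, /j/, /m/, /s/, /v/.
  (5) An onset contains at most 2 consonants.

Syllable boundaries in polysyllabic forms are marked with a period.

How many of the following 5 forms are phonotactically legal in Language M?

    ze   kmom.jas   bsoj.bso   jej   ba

ze — violates constraint 1: word begins with /z/ → phonotactically illegal
kmom.jas — σ1 onset /km/ (1→3 rises), coda /m/ ok; σ2 onset /j/, coda /s/ ok → phonotactically legal
bsoj.bso — σ1 onset /bs/ (1→2 rises), coda /j/ ok; σ2 onset /bs/ (1→2 rises), coda /∅/ ok → phonotactically legal
jej — σ1 onset /j/, coda /j/ ok → phonotactically legal
ba — σ1 onset /b/, coda /∅/ ok → phonotactically legal
Phonotactically legal: kmom.jas, bsoj.bso, jej, ba → 4.

4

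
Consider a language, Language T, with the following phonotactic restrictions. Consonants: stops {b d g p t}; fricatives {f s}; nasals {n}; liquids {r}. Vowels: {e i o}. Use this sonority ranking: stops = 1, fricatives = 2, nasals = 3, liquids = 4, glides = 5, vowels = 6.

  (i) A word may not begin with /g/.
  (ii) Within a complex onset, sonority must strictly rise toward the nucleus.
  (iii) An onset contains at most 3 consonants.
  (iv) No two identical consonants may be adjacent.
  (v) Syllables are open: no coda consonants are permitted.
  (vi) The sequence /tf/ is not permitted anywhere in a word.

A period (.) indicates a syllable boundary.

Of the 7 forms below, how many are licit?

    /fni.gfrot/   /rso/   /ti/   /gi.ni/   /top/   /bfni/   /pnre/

/fni.gfrot/ — violates constraint (v): syllable 2 coda /t/ has 1 consonant (> 0) → illicit
/rso/ — violates constraint (ii): syllable 1 onset /rs/: /r/ (liquid, 4) → /s/ (fricative, 2) does not rise → illicit
/ti/ — σ1 onset /t/, coda /∅/ ok → licit
/gi.ni/ — violates constraint (i): word begins with /g/ → illicit
/top/ — violates constraint (v): syllable 1 coda /p/ has 1 consonant (> 0) → illicit
/bfni/ — σ1 onset /bfn/ (1→2→3 rises), coda /∅/ ok → licit
/pnre/ — σ1 onset /pnr/ (1→3→4 rises), coda /∅/ ok → licit
Licit: /ti/, /bfni/, /pnre/ → 3.

3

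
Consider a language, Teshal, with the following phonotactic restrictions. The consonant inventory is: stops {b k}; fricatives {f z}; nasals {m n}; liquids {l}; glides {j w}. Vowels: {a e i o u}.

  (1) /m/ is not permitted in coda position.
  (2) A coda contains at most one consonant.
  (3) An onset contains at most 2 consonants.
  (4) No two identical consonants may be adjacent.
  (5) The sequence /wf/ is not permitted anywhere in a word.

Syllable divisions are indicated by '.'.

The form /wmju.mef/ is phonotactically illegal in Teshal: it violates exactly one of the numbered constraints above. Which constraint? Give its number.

3

/wmju.mef/: syllable 1 onset /wmj/ has 3 consonants (> 2).
This is a violation of constraint 3: "An onset contains at most 2 consonants."
The remaining constraints (1, 2, 4, 5) are satisfied.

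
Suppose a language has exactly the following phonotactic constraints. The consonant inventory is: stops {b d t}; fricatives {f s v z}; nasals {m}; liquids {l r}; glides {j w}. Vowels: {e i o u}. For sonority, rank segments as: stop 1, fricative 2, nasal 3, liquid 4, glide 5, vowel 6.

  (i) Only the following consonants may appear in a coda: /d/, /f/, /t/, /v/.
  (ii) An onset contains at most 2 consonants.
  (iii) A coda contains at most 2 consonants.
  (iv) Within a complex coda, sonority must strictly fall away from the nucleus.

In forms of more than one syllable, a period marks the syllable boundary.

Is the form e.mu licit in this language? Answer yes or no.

yes

e.mu — σ1 onset /∅/, coda /∅/ ok; σ2 onset /m/, coda /∅/ ok → licit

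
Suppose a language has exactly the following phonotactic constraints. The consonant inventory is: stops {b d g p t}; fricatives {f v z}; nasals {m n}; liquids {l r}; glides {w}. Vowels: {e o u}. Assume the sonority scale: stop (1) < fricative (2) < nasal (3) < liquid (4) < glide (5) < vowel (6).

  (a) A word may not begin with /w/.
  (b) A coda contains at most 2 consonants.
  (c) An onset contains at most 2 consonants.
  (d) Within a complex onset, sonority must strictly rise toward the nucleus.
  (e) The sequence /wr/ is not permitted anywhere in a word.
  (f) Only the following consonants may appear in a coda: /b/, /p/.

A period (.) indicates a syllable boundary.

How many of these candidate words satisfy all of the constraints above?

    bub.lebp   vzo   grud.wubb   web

bub.lebp — σ1 onset /b/, coda /b/ ok; σ2 onset /l/, coda /bp/ (2C) ok → phonotactically legal
vzo — violates constraint (d): syllable 1 onset /vz/: /v/ (fricative, 2) → /z/ (fricative, 2) does not rise → phonotactically illegal
grud.wubb — violates constraint (f): syllable 1 coda contains /d/, which is not a licensed coda consonant → phonotactically illegal
web — violates constraint (a): word begins with /w/ → phonotactically illegal
Phonotactically legal: bub.lebp → 1.

1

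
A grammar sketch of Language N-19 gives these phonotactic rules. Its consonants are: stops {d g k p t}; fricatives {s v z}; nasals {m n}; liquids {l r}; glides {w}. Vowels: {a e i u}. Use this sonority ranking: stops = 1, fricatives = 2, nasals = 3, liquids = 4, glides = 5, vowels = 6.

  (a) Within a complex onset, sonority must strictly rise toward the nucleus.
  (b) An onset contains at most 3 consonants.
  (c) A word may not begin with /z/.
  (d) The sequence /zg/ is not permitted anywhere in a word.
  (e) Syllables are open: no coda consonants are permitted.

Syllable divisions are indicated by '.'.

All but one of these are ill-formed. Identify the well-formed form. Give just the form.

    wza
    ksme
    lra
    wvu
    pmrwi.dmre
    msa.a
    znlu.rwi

ksme

wza — violates constraint (a): syllable 1 onset /wz/: /w/ (glide, 5) → /z/ (fricative, 2) does not rise → ill-formed
ksme — σ1 onset /ksm/ (1→2→3 rises), coda /∅/ ok → well-formed
lra — violates constraint (a): syllable 1 onset /lr/: /l/ (liquid, 4) → /r/ (liquid, 4) does not rise → ill-formed
wvu — violates constraint (a): syllable 1 onset /wv/: /w/ (glide, 5) → /v/ (fricative, 2) does not rise → ill-formed
pmrwi.dmre — violates constraint (b): syllable 1 onset /pmrw/ has 4 consonants (> 3) → ill-formed
msa.a — violates constraint (a): syllable 1 onset /ms/: /m/ (nasal, 3) → /s/ (fricative, 2) does not rise → ill-formed
znlu.rwi — violates constraint (c): word begins with /z/ → ill-formed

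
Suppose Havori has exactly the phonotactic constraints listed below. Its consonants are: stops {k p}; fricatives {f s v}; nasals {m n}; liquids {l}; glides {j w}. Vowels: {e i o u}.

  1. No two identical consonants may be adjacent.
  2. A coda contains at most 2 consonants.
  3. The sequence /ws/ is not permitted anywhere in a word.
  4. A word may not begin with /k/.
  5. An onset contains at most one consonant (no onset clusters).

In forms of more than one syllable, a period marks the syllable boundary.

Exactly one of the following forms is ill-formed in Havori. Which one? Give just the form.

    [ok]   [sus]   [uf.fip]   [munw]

[ok] — σ1 onset /∅/, coda /k/ ok → well-formed
[sus] — σ1 onset /s/, coda /s/ ok → well-formed
[uf.fip] — violates constraint 1: adjacent identical consonants /ff/ → ill-formed
[munw] — σ1 onset /m/, coda /nw/ (2C) ok → well-formed

[uf.fip]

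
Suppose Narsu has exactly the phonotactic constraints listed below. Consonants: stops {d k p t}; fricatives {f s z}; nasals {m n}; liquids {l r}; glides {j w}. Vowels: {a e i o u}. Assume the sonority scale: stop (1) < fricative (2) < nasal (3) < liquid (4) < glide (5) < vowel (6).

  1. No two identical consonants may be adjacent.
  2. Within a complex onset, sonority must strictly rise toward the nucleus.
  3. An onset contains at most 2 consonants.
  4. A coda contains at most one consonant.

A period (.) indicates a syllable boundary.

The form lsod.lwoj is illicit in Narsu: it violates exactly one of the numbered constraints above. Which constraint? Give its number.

lsod.lwoj: syllable 1 onset /ls/: /l/ (liquid, 4) → /s/ (fricative, 2) does not rise.
This is a violation of constraint 2: "Within a complex onset, sonority must strictly rise toward the nucleus."
The remaining constraints (1, 3, 4) are satisfied.

2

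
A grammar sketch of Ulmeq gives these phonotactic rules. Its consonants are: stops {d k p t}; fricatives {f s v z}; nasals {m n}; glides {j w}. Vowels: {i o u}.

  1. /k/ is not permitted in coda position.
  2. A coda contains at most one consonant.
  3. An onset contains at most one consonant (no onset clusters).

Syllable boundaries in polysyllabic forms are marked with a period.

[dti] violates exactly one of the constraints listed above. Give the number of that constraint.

[dti]: syllable 1 onset /dt/ has 2 consonants (> 1).
This is a violation of constraint 3: "An onset contains at most one consonant (no onset clusters)."
The remaining constraints (1, 2) are satisfied.

3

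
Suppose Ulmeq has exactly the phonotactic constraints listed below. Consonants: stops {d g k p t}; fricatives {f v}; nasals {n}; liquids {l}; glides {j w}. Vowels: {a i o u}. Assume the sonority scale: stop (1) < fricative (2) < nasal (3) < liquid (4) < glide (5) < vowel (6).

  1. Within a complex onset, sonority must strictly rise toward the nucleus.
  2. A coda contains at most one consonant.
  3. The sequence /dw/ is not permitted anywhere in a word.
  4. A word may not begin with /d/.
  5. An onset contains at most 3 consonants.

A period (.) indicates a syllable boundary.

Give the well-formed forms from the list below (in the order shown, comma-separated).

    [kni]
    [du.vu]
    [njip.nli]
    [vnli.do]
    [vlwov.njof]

[kni] — σ1 onset /kn/ (1→3 rises), coda /∅/ ok → well-formed
[du.vu] — violates constraint 4: word begins with /d/ → ill-formed
[njip.nli] — σ1 onset /nj/ (3→5 rises), coda /p/ ok; σ2 onset /nl/ (3→4 rises), coda /∅/ ok → well-formed
[vnli.do] — σ1 onset /vnl/ (2→3→4 rises), coda /∅/ ok; σ2 onset /d/, coda /∅/ ok → well-formed
[vlwov.njof] — σ1 onset /vlw/ (2→4→5 rises), coda /v/ ok; σ2 onset /nj/ (3→5 rises), coda /f/ ok → well-formed

[kni], [njip.nli], [vnli.do], [vlwov.njof]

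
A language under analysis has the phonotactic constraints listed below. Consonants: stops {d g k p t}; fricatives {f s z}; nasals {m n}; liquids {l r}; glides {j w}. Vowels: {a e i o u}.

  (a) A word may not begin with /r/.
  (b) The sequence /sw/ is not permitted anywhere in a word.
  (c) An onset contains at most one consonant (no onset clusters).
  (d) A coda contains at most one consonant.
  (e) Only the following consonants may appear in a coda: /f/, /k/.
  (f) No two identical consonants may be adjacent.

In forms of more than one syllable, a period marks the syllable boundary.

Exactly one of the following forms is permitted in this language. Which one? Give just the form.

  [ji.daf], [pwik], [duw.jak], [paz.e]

[ji.daf] — σ1 onset /j/, coda /∅/ ok; σ2 onset /d/, coda /f/ ok → permitted
[pwik] — violates constraint (c): syllable 1 onset /pw/ has 2 consonants (> 1) → not permitted
[duw.jak] — violates constraint (e): syllable 1 coda contains /w/, which is not a licensed coda consonant → not permitted
[paz.e] — violates constraint (e): syllable 1 coda contains /z/, which is not a licensed coda consonant → not permitted

[ji.daf]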